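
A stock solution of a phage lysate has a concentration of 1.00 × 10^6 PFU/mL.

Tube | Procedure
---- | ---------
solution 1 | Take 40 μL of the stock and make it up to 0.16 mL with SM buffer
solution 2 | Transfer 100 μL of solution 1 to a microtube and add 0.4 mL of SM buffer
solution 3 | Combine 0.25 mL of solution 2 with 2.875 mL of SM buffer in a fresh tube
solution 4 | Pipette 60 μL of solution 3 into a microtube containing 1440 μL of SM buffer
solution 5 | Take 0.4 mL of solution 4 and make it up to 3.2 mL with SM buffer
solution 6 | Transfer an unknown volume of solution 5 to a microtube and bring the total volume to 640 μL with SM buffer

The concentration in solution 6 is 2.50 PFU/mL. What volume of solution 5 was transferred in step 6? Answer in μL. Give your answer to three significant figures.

80.0 μL

Step 1: 40 μL brought to 0.16 mL → factor 160/40 = 4
Step 2: 100 μL + 0.4 mL = 500 μL total → factor 500/100 = 5
Step 3: 0.25 mL + 2.875 mL = 3.125 mL total → factor 3.125/0.25 = 12.5
Step 4: 60 μL + 1440 μL = 1500 μL total → factor 1500/60 = 25
Step 5: 0.4 mL brought to 3.2 mL → factor 3.2/0.4 = 8
Step 6: v brought to 640 μL → factor = 640 μL/v
Product of known-step factors = 50000
Overall factor = 1.00 × 10^6 PFU/mL / (2.50 PFU/mL) = 4 × 10^5
Step-6 factor = 4 × 10^5 / 50000 = 8
v = 640 μL / 8 = 80.0 μL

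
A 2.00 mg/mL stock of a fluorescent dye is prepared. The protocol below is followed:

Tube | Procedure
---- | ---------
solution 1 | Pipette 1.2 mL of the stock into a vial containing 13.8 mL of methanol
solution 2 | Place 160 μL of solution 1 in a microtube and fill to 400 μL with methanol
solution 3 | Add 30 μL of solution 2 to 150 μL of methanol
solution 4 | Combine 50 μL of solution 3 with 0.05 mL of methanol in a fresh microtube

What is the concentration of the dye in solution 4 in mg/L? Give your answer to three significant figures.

5.33 mg/L

Step 1: 1.2 mL + 13.8 mL = 15 mL total → factor 15/1.2 = 12.5
Step 2: 160 μL brought to 400 μL → factor 400/160 = 2.5
Step 3: 30 μL + 150 μL = 180 μL total → factor 180/30 = 6
Step 4: 50 μL + 0.05 mL = 100 μL total → factor 100/50 = 2
Overall dilution factor = 12.5 × 2.5 × 6 × 2 = 375
Final = 2.00 mg/mL / 375 = 0.005333 mg/mL = 5.33 mg/L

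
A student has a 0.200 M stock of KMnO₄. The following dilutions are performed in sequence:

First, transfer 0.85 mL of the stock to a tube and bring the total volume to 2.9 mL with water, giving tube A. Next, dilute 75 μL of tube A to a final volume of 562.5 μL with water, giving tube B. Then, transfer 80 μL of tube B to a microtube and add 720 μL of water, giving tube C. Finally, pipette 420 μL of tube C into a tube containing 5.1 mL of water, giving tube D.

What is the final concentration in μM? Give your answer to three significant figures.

59.5 μM

Step 1: 0.85 mL brought to 2.9 mL → factor 2.9/0.85 = 3.4118
Step 2: 75 μL brought to 562.5 μL → factor 562.5/75 = 7.5
Step 3: 80 μL + 720 μL = 800 μL total → factor 800/80 = 10
Step 4: 420 μL + 5.1 mL = 5520 μL total → factor 5520/420 = 13.143
Overall dilution factor = 3.4118 × 7.5 × 10 × 13.143 = 3363
Final = 0.200 M / 3363 = 5.947 × 10^-5 M = 59.5 μM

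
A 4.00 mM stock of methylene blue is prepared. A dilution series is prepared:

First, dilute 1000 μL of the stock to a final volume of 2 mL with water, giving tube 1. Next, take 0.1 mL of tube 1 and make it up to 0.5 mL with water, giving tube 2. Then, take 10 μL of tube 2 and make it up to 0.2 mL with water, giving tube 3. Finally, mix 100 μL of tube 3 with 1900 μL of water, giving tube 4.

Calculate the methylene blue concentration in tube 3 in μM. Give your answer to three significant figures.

Step 1: 1000 μL brought to 2 mL → factor 2000/1000 = 2
Step 2: 0.1 mL brought to 0.5 mL → factor 0.5/0.1 = 5
Step 3: 10 μL brought to 0.2 mL → factor 200/10 = 20
Dilution factor through tube 3 = 2 × 5 × 20 = 200
[tube 3] = 4.00 mM / 200 = 0.02000 mM = 20.0 μM

20.0 μM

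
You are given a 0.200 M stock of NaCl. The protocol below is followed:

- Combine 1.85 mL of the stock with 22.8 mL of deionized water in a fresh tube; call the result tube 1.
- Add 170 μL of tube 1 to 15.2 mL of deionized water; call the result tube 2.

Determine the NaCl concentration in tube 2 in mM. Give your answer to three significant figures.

0.166 mM

Step 1: 1.85 mL + 22.8 mL = 24.65 mL total → factor 24.65/1.85 = 13.324
Step 2: 170 μL + 15.2 mL = 15370 μL total → factor 15370/170 = 90.412
Overall dilution factor = 13.324 × 90.412 = 1204.7
Final = 0.200 M / 1204.7 = 0.0001660 M = 0.166 mM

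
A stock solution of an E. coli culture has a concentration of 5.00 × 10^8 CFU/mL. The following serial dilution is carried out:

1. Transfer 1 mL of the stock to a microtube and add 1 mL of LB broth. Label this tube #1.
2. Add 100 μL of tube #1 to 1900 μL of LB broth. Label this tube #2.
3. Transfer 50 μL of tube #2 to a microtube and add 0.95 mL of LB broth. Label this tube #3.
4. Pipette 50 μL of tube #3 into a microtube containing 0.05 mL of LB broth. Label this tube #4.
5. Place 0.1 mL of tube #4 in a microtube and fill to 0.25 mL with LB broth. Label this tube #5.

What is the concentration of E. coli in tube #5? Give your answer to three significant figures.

Step 1: 1 mL + 1 mL = 2 mL total → factor 2/1 = 2
Step 2: 100 μL + 1900 μL = 2000 μL total → factor 2000/100 = 20
Step 3: 50 μL + 0.95 mL = 1000 μL total → factor 1000/50 = 20
Step 4: 50 μL + 0.05 mL = 100 μL total → factor 100/50 = 2
Step 5: 0.1 mL brought to 0.25 mL → factor 0.25/0.1 = 2.5
Overall dilution factor = 2 × 20 × 20 × 2 × 2.5 = 4000
Final = 5.00 × 10^8 CFU/mL / 4000 = 1.25 × 10^5 CFU/mL

1.25 × 10^5 CFU/mL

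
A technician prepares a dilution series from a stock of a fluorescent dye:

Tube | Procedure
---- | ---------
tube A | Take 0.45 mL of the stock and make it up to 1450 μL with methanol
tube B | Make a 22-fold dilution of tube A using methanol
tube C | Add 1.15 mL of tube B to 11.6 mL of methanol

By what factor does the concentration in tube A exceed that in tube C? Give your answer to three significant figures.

244

Step 1: 0.45 mL brought to 1450 μL → factor 1.45/0.45 = 3.2222
Step 2: 22-fold → factor 22
Step 3: 1.15 mL + 11.6 mL = 12.75 mL total → factor 12.75/1.15 = 11.087
Dilution factor to tube A = 3.2222; to tube C = 785.94
[tube A]/[tube C] = (factor to tube C)/(factor to tube A) = 785.94/3.2222 = 244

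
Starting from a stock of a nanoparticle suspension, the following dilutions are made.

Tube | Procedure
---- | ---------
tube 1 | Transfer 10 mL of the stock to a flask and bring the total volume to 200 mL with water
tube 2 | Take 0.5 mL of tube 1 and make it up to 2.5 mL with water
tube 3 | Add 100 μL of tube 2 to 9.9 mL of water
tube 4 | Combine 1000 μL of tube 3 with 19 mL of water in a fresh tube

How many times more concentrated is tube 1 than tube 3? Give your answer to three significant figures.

500

Step 1: 10 mL brought to 200 mL → factor 200/10 = 20
Step 2: 0.5 mL brought to 2.5 mL → factor 2.5/0.5 = 5
Step 3: 100 μL + 9.9 mL = 10000 μL total → factor 10000/100 = 100
Dilution factor to tube 1 = 20; to tube 3 = 10000
[tube 1]/[tube 3] = (factor to tube 3)/(factor to tube 1) = 10000/20 = 500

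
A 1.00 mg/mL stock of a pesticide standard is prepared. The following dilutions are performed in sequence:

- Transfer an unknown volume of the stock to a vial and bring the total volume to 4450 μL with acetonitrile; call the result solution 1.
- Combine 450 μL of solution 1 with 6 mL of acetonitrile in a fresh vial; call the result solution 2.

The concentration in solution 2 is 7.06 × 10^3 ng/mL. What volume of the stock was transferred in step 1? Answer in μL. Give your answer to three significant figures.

450 μL

Step 1: v brought to 4450 μL → factor = 4450 μL/v
Step 2: 450 μL + 6 mL = 6450 μL total → factor 6450/450 = 14.333
Product of known-step factors = 14.333
Overall factor = 1.00 mg/mL / (7.06 × 10^3 ng/mL) = 141.64
Step-1 factor = 141.64 / 14.333 = 9.8821
v = 4450 μL / 9.8821 = 450 μL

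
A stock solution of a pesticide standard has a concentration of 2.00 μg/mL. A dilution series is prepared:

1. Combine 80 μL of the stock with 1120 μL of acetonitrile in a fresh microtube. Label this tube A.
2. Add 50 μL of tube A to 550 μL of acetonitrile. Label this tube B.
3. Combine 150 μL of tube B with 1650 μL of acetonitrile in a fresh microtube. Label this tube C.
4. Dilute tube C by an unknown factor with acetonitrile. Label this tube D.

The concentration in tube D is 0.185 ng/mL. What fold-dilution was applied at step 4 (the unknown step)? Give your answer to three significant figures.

5.01-fold

Step 1: 80 μL + 1120 μL = 1200 μL total → factor 1200/80 = 15
Step 2: 50 μL + 550 μL = 600 μL total → factor 600/50 = 12
Step 3: 150 μL + 1650 μL = 1800 μL total → factor 1800/150 = 12
Step 4: unknown factor x
Product of known-step factors = 2160
Overall factor = 2.00 μg/mL / (0.185 ng/mL) = 10811
x = 10811 / 2160 = 5.01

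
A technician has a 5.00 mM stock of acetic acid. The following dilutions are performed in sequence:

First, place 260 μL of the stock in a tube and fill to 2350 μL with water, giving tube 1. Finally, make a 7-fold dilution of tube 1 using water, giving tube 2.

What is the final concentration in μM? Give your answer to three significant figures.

79.0 μM

Step 1: 260 μL brought to 2350 μL → factor 2350/260 = 9.0385
Step 2: 7-fold → factor 7
Overall dilution factor = 9.0385 × 7 = 63.269
Final = 5.00 mM / 63.269 = 0.07903 mM = 79.0 μM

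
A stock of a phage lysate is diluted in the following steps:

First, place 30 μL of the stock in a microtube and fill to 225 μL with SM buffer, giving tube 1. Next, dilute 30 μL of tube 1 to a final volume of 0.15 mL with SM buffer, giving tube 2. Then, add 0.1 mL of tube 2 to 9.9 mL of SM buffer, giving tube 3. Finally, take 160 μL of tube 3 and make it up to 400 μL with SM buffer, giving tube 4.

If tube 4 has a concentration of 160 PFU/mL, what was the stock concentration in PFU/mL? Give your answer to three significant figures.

1.50 × 10^6 PFU/mL

Step 1: 30 μL brought to 225 μL → factor 225/30 = 7.5
Step 2: 30 μL brought to 0.15 mL → factor 150/30 = 5
Step 3: 0.1 mL + 9.9 mL = 10 mL total → factor 10/0.1 = 100
Step 4: 160 μL brought to 400 μL → factor 400/160 = 2.5
Overall dilution factor = 7.5 × 5 × 100 × 2.5 = 9375
Stock = 160 PFU/mL × 9375 = 1.50 × 10^6 PFU/mL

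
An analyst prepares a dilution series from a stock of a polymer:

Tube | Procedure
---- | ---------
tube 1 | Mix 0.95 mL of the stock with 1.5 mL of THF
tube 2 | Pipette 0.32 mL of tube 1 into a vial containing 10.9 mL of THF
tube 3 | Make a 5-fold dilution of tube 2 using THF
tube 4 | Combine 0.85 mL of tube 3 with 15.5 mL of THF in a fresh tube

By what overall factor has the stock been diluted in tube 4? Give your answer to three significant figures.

Step 1: 0.95 mL + 1.5 mL = 2.45 mL total → factor 2.45/0.95 = 2.5789
Step 2: 0.32 mL + 10.9 mL = 11.22 mL total → factor 11.22/0.32 = 35.062
Step 3: 5-fold → factor 5
Step 4: 0.85 mL + 15.5 mL = 16.35 mL total → factor 16.35/0.85 = 19.235
Overall dilution factor = 2.5789 × 35.062 × 5 × 19.235 = 8696.7

8.70 × 10^3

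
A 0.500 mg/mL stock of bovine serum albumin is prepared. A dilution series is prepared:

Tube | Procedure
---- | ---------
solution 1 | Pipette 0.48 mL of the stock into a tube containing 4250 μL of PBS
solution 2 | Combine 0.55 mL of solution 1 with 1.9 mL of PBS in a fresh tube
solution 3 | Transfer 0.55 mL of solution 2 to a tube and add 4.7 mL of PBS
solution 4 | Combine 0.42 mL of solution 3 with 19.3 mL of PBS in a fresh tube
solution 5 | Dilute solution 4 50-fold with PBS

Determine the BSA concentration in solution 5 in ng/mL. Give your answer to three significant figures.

0.508 ng/mL

Step 1: 0.48 mL + 4250 μL = 4.73 mL total → factor 4.73/0.48 = 9.8542
Step 2: 0.55 mL + 1.9 mL = 2.45 mL total → factor 2.45/0.55 = 4.4545
Step 3: 0.55 mL + 4.7 mL = 5.25 mL total → factor 5.25/0.55 = 9.5455
Step 4: 0.42 mL + 19.3 mL = 19.72 mL total → factor 19.72/0.42 = 46.952
Step 5: 50-fold → factor 50
Overall dilution factor = 9.8542 × 4.4545 × 9.5455 × 46.952 × 50 = 9.8367 × 10^5
Final = 0.500 mg/mL / 9.8367 × 10^5 = 5.083 × 10^-7 mg/mL = 0.508 ng/mL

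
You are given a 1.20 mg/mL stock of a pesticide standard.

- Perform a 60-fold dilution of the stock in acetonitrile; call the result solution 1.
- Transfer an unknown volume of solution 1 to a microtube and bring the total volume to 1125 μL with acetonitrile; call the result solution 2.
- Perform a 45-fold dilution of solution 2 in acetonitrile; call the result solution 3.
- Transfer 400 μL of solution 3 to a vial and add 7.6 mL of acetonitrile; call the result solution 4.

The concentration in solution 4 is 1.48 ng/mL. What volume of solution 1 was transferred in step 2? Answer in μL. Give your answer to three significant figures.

Step 1: 60-fold → factor 60
Step 2: v brought to 1125 μL → factor = 1125 μL/v
Step 3: 45-fold → factor 45
Step 4: 400 μL + 7.6 mL = 8000 μL total → factor 8000/400 = 20
Product of known-step factors = 54000
Overall factor = 1.20 mg/mL / (1.48 ng/mL) = 8.1081 × 10^5
Step-2 factor = 8.1081 × 10^5 / 54000 = 15.015
v = 1125 μL / 15.015 = 74.9 μL

74.9 μL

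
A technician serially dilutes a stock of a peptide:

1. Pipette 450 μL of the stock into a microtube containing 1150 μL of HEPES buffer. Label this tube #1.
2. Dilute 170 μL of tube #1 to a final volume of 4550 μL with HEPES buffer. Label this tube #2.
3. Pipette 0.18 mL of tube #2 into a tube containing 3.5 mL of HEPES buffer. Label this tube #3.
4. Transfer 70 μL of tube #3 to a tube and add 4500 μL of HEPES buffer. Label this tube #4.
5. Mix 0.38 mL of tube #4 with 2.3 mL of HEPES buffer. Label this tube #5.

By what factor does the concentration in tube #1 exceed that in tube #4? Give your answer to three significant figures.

3.57 × 10^4

Step 1: 450 μL + 1150 μL = 1600 μL total → factor 1600/450 = 3.5556
Step 2: 170 μL brought to 4550 μL → factor 4550/170 = 26.765
Step 3: 0.18 mL + 3.5 mL = 3.68 mL total → factor 3.68/0.18 = 20.444
Step 4: 70 μL + 4500 μL = 4570 μL total → factor 4570/70 = 65.286
Dilution factor to tube #1 = 3.5556; to tube #4 = 1.2702 × 10^5
[tube #1]/[tube #4] = (factor to tube #4)/(factor to tube #1) = 1.2702 × 10^5/3.5556 = 3.57 × 10^4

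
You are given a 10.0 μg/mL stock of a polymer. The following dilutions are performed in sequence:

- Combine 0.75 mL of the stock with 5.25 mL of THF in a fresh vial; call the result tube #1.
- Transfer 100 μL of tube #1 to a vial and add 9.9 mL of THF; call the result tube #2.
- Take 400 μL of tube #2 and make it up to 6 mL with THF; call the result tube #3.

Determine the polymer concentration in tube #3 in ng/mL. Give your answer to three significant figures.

0.833 ng/mL

Step 1: 0.75 mL + 5.25 mL = 6 mL total → factor 6/0.75 = 8
Step 2: 100 μL + 9.9 mL = 10000 μL total → factor 10000/100 = 100
Step 3: 400 μL brought to 6 mL → factor 6000/400 = 15
Overall dilution factor = 8 × 100 × 15 = 12000
Final = 10.0 μg/mL / 12000 = 0.0008333 μg/mL = 0.833 ng/mL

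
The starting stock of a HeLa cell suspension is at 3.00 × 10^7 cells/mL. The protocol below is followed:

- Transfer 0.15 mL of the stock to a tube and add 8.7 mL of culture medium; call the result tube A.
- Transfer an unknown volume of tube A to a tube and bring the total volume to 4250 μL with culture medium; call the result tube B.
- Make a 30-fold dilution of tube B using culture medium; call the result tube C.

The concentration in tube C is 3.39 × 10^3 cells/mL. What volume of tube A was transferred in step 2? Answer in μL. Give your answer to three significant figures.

850 μL

Step 1: 0.15 mL + 8.7 mL = 8.85 mL total → factor 8.85/0.15 = 59
Step 2: v brought to 4250 μL → factor = 4250 μL/v
Step 3: 30-fold → factor 30
Product of known-step factors = 1770
Overall factor = 3.00 × 10^7 cells/mL / (3.39 × 10^3 cells/mL) = 8849.6
Step-2 factor = 8849.6 / 1770 = 4.9998
v = 4250 μL / 4.9998 = 850 μL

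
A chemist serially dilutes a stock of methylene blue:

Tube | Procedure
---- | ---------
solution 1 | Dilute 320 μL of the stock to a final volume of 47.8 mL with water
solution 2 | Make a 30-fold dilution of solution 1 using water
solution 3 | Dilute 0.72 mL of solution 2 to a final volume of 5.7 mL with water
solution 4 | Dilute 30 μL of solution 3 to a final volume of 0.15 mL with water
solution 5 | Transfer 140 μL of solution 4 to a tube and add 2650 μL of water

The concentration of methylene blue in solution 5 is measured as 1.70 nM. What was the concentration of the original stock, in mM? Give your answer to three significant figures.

Step 1: 320 μL brought to 47.8 mL → factor 47800/320 = 149.38
Step 2: 30-fold → factor 30
Step 3: 0.72 mL brought to 5.7 mL → factor 5.7/0.72 = 7.9167
Step 4: 30 μL brought to 0.15 mL → factor 150/30 = 5
Step 5: 140 μL + 2650 μL = 2790 μL total → factor 2790/140 = 19.929
Overall dilution factor = 149.38 × 30 × 7.9167 × 5 × 19.929 = 3.535 × 10^6
Stock = 1.70 nM × 3.535 × 10^6 = 6.009 × 10^6 nM = 6.01 mM

6.01 mM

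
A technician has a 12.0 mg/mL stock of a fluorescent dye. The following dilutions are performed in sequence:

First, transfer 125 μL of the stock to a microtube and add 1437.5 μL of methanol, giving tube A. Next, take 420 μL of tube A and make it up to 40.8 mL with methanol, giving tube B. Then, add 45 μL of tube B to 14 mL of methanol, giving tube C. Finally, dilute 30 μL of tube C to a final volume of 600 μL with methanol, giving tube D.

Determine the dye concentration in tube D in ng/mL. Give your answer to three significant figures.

Step 1: 125 μL + 1437.5 μL = 1562.5 μL total → factor 1562.5/125 = 12.5
Step 2: 420 μL brought to 40.8 mL → factor 40800/420 = 97.143
Step 3: 45 μL + 14 mL = 14045 μL total → factor 14045/45 = 312.11
Step 4: 30 μL brought to 600 μL → factor 600/30 = 20
Overall dilution factor = 12.5 × 97.143 × 312.11 × 20 = 7.5798 × 10^6
Final = 12.0 mg/mL / 7.5798 × 10^6 = 1.583 × 10^-6 mg/mL = 1.58 ng/mL

1.58 ng/mL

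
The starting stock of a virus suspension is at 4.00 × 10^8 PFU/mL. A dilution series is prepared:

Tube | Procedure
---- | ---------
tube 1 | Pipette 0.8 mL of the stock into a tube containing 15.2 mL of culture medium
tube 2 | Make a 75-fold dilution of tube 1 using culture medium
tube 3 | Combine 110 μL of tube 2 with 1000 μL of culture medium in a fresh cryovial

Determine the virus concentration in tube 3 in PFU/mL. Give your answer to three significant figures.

2.64 × 10^4 PFU/mL

Step 1: 0.8 mL + 15.2 mL = 16 mL total → factor 16/0.8 = 20
Step 2: 75-fold → factor 75
Step 3: 110 μL + 1000 μL = 1110 μL total → factor 1110/110 = 10.091
Overall dilution factor = 20 × 75 × 10.091 = 15136
Final = 4.00 × 10^8 PFU/mL / 15136 = 2.64 × 10^4 PFU/mL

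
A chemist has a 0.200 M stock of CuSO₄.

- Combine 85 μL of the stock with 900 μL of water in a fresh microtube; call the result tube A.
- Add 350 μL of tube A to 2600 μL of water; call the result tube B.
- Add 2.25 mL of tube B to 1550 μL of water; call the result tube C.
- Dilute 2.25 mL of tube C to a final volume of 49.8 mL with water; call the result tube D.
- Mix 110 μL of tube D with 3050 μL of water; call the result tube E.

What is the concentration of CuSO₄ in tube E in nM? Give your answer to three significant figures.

Step 1: 85 μL + 900 μL = 985 μL total → factor 985/85 = 11.588
Step 2: 350 μL + 2600 μL = 2950 μL total → factor 2950/350 = 8.4286
Step 3: 2.25 mL + 1550 μL = 3.8 mL total → factor 3.8/2.25 = 1.6889
Step 4: 2.25 mL brought to 49.8 mL → factor 49.8/2.25 = 22.133
Step 5: 110 μL + 3050 μL = 3160 μL total → factor 3160/110 = 28.727
Overall dilution factor = 11.588 × 8.4286 × 1.6889 × 22.133 × 28.727 = 1.0489 × 10^5
Final = 0.200 M / 1.0489 × 10^5 = 1.907 × 10^-6 M = 1.91 × 10^3 nM

1.91 × 10^3 nM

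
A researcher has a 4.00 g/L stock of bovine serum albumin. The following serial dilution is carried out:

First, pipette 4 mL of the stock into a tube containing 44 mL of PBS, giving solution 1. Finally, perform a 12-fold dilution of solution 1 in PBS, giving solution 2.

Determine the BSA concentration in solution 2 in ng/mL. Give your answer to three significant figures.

Step 1: 4 mL + 44 mL = 48 mL total → factor 48/4 = 12
Step 2: 12-fold → factor 12
Overall dilution factor = 12 × 12 = 144
Final = 4.00 g/L / 144 = 0.02778 g/L = 2.78 × 10^4 ng/mL

2.78 × 10^4 ng/mL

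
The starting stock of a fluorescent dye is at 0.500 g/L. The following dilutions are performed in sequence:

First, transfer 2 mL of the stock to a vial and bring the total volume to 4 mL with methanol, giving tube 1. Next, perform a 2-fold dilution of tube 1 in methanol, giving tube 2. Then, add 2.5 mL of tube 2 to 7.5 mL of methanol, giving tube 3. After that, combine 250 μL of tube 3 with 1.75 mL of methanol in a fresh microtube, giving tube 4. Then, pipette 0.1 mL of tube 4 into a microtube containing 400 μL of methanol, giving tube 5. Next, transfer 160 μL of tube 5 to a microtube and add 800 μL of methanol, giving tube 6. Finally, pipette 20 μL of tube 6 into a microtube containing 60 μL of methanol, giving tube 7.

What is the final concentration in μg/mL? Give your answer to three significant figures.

0.0326 μg/mL

Step 1: 2 mL brought to 4 mL → factor 4/2 = 2
Step 2: 2-fold → factor 2
Step 3: 2.5 mL + 7.5 mL = 10 mL total → factor 10/2.5 = 4
Step 4: 250 μL + 1.75 mL = 2000 μL total → factor 2000/250 = 8
Step 5: 0.1 mL + 400 μL = 0.5 mL total → factor 0.5/0.1 = 5
Step 6: 160 μL + 800 μL = 960 μL total → factor 960/160 = 6
Step 7: 20 μL + 60 μL = 80 μL total → factor 80/20 = 4
Overall dilution factor = 2 × 2 × 4 × 8 × 5 × 6 × 4 = 15360
Final = 0.500 g/L / 15360 = 3.255 × 10^-5 g/L = 0.0326 μg/mL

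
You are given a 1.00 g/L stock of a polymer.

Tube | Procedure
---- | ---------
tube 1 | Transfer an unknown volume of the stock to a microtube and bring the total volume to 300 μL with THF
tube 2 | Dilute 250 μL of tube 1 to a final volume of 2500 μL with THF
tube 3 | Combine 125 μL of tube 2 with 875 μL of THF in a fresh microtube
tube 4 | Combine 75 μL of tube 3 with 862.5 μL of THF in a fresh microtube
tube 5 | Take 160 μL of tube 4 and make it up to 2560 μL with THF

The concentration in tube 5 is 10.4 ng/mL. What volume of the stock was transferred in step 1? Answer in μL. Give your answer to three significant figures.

Step 1: v brought to 300 μL → factor = 300 μL/v
Step 2: 250 μL brought to 2500 μL → factor 2500/250 = 10
Step 3: 125 μL + 875 μL = 1000 μL total → factor 1000/125 = 8
Step 4: 75 μL + 862.5 μL = 937.5 μL total → factor 937.5/75 = 12.5
Step 5: 160 μL brought to 2560 μL → factor 2560/160 = 16
Product of known-step factors = 16000
Overall factor = 1.00 g/L / (10.4 ng/mL) = 96154
Step-1 factor = 96154 / 16000 = 6.0096
v = 300 μL / 6.0096 = 49.9 μL

49.9 μL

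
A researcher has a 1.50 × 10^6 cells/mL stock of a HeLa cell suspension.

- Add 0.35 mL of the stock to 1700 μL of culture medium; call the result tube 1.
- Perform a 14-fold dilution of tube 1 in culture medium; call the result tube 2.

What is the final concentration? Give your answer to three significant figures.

1.83 × 10^4 cells/mL

Step 1: 0.35 mL + 1700 μL = 2.05 mL total → factor 2.05/0.35 = 5.8571
Step 2: 14-fold → factor 14
Overall dilution factor = 5.8571 × 14 = 82
Final = 1.50 × 10^6 cells/mL / 82 = 1.83 × 10^4 cells/mL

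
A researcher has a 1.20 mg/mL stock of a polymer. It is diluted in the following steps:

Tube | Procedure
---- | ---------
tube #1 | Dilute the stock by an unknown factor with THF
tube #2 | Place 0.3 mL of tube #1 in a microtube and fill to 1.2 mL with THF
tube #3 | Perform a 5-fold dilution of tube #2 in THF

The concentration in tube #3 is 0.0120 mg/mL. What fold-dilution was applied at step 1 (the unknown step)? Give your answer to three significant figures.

Step 1: unknown factor x
Step 2: 0.3 mL brought to 1.2 mL → factor 1.2/0.3 = 4
Step 3: 5-fold → factor 5
Product of known-step factors = 20
Overall factor = 1.20 mg/mL / (0.0120 mg/mL) = 100
x = 100 / 20 = 5.00

5.00-fold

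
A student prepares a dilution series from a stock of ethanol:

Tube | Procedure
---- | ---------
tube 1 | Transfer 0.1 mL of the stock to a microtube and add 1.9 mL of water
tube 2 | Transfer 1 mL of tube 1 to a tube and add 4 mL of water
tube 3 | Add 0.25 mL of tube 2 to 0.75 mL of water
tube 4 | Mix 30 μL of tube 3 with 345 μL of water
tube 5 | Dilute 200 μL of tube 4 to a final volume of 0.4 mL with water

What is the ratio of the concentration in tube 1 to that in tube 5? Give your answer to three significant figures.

500

Step 1: 0.1 mL + 1.9 mL = 2 mL total → factor 2/0.1 = 20
Step 2: 1 mL + 4 mL = 5 mL total → factor 5/1 = 5
Step 3: 0.25 mL + 0.75 mL = 1 mL total → factor 1/0.25 = 4
Step 4: 30 μL + 345 μL = 375 μL total → factor 375/30 = 12.5
Step 5: 200 μL brought to 0.4 mL → factor 400/200 = 2
Dilution factor to tube 1 = 20; to tube 5 = 10000
[tube 1]/[tube 5] = (factor to tube 5)/(factor to tube 1) = 10000/20 = 500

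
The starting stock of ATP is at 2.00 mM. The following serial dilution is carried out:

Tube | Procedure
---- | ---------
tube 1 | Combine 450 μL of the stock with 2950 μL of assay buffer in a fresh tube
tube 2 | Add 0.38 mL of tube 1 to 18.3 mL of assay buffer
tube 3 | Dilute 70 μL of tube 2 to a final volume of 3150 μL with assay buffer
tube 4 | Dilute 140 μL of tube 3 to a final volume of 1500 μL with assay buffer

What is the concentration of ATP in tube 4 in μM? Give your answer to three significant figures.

0.0112 μM

Step 1: 450 μL + 2950 μL = 3400 μL total → factor 3400/450 = 7.5556
Step 2: 0.38 mL + 18.3 mL = 18.68 mL total → factor 18.68/0.38 = 49.158
Step 3: 70 μL brought to 3150 μL → factor 3150/70 = 45
Step 4: 140 μL brought to 1500 μL → factor 1500/140 = 10.714
Overall dilution factor = 7.5556 × 49.158 × 45 × 10.714 = 1.7908 × 10^5
Final = 2.00 mM / 1.7908 × 10^5 = 1.117 × 10^-5 mM = 0.0112 μM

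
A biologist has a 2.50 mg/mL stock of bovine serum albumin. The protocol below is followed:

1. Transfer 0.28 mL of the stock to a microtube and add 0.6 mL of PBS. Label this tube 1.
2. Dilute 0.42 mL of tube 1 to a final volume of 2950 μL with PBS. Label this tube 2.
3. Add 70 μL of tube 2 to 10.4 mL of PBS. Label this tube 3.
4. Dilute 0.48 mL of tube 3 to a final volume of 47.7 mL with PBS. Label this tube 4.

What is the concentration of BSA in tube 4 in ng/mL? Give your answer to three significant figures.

Step 1: 0.28 mL + 0.6 mL = 0.88 mL total → factor 0.88/0.28 = 3.1429
Step 2: 0.42 mL brought to 2950 μL → factor 2.95/0.42 = 7.0238
Step 3: 70 μL + 10.4 mL = 10470 μL total → factor 10470/70 = 149.57
Step 4: 0.48 mL brought to 47.7 mL → factor 47.7/0.48 = 99.375
Overall dilution factor = 3.1429 × 7.0238 × 149.57 × 99.375 = 3.2811 × 10^5
Final = 2.50 mg/mL / 3.2811 × 10^5 = 7.619 × 10^-6 mg/mL = 7.62 ng/mL

7.62 ng/mL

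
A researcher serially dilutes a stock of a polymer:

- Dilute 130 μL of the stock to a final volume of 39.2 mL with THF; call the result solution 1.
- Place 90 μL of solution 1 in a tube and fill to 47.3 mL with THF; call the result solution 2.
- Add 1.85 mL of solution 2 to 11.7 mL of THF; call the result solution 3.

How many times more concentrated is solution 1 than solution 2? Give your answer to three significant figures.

526

Step 1: 130 μL brought to 39.2 mL → factor 39200/130 = 301.54
Step 2: 90 μL brought to 47.3 mL → factor 47300/90 = 525.56
Dilution factor to solution 1 = 301.54; to solution 2 = 1.5848 × 10^5
[solution 1]/[solution 2] = (factor to solution 2)/(factor to solution 1) = 1.5848 × 10^5/301.54 = 526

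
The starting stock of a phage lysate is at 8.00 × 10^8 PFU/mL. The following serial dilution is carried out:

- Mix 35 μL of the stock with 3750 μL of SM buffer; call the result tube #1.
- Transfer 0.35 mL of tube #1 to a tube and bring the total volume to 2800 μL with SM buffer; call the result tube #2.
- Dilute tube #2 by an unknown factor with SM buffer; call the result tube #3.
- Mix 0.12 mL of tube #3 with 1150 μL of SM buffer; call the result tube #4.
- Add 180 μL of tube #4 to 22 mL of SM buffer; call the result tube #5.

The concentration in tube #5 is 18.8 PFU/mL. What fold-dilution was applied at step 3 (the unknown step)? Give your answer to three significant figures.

Step 1: 35 μL + 3750 μL = 3785 μL total → factor 3785/35 = 108.14
Step 2: 0.35 mL brought to 2800 μL → factor 2.8/0.35 = 8
Step 3: unknown factor x
Step 4: 0.12 mL + 1150 μL = 1.27 mL total → factor 1.27/0.12 = 10.583
Step 5: 180 μL + 22 mL = 22180 μL total → factor 22180/180 = 123.22
Product of known-step factors = 1.1282 × 10^6
Overall factor = 8.00 × 10^8 PFU/mL / (18.8 PFU/mL) = 4.2553 × 10^7
x = 4.2553 × 10^7 / 1.1282 × 10^6 = 37.7

37.7-fold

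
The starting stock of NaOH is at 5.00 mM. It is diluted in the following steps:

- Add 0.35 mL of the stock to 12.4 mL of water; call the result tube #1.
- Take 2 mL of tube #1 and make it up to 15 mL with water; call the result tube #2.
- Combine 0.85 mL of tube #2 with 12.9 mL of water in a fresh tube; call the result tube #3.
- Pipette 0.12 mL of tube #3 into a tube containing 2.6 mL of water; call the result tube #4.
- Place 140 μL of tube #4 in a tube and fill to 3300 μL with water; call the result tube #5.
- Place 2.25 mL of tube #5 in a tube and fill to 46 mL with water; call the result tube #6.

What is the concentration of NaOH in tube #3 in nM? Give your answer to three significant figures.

1.13 × 10^3 nM

Step 1: 0.35 mL + 12.4 mL = 12.75 mL total → factor 12.75/0.35 = 36.429
Step 2: 2 mL brought to 15 mL → factor 15/2 = 7.5
Step 3: 0.85 mL + 12.9 mL = 13.75 mL total → factor 13.75/0.85 = 16.176
Dilution factor through tube #3 = 36.429 × 7.5 × 16.176 = 4419.6
[tube #3] = 5.00 mM / 4419.6 = 0.001131 mM = 1.13 × 10^3 nM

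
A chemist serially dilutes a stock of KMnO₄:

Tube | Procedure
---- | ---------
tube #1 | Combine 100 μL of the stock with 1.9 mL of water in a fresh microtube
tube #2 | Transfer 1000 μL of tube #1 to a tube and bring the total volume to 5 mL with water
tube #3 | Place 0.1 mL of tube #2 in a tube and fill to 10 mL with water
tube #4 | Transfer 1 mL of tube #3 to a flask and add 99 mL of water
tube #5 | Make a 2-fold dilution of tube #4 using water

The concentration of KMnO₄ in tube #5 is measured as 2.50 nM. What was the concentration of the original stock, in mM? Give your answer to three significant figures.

5.00 mM

Step 1: 100 μL + 1.9 mL = 2000 μL total → factor 2000/100 = 20
Step 2: 1000 μL brought to 5 mL → factor 5000/1000 = 5
Step 3: 0.1 mL brought to 10 mL → factor 10/0.1 = 100
Step 4: 1 mL + 99 mL = 100 mL total → factor 100/1 = 100
Step 5: 2-fold → factor 2
Overall dilution factor = 20 × 5 × 100 × 100 × 2 = 2 × 10^6
Stock = 2.50 nM × 2 × 10^6 = 5.000 × 10^6 nM = 5.00 mM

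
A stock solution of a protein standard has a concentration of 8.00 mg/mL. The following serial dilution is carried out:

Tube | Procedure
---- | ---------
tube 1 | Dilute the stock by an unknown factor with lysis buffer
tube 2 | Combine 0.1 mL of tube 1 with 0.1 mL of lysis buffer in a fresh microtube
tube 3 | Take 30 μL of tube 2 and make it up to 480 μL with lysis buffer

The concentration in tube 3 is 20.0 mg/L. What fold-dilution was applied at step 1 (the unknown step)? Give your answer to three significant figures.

Step 1: unknown factor x
Step 2: 0.1 mL + 0.1 mL = 0.2 mL total → factor 0.2/0.1 = 2
Step 3: 30 μL brought to 480 μL → factor 480/30 = 16
Product of known-step factors = 32
Overall factor = 8.00 mg/mL / (20.0 mg/L) = 400
x = 400 / 32 = 12.5

12.5-fold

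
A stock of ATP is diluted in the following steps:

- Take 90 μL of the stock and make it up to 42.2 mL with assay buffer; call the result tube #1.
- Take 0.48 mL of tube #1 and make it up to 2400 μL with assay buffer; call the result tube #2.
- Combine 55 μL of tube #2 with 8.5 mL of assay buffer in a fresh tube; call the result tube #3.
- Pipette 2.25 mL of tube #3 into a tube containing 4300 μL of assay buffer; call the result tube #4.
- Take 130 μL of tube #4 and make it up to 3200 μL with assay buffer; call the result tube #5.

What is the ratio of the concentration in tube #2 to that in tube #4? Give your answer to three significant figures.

Step 1: 90 μL brought to 42.2 mL → factor 42200/90 = 468.89
Step 2: 0.48 mL brought to 2400 μL → factor 2.4/0.48 = 5
Step 3: 55 μL + 8.5 mL = 8555 μL total → factor 8555/55 = 155.55
Step 4: 2.25 mL + 4300 μL = 6.55 mL total → factor 6.55/2.25 = 2.9111
Dilution factor to tube #2 = 2344.4; to tube #4 = 1.0616 × 10^6
[tube #2]/[tube #4] = (factor to tube #4)/(factor to tube #2) = 1.0616 × 10^6/2344.4 = 453

453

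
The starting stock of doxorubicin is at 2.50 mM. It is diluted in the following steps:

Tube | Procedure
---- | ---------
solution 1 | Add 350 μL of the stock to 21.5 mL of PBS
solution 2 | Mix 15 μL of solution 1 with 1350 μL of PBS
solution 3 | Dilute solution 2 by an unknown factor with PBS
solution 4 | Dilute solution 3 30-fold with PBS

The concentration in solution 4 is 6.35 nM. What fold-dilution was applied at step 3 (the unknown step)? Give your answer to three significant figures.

Step 1: 350 μL + 21.5 mL = 21850 μL total → factor 21850/350 = 62.429
Step 2: 15 μL + 1350 μL = 1365 μL total → factor 1365/15 = 91
Step 3: unknown factor x
Step 4: 30-fold → factor 30
Product of known-step factors = 1.7043 × 10^5
Overall factor = 2.50 mM / (6.35 nM) = 3.937 × 10^5
x = 3.937 × 10^5 / 1.7043 × 10^5 = 2.31

2.31-fold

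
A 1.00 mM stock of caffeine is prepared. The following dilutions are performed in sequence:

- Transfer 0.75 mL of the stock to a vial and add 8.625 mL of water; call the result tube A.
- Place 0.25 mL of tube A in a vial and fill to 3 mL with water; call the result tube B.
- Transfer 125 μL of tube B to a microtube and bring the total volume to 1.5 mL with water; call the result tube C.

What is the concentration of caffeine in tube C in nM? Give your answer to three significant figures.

556 nM

Step 1: 0.75 mL + 8.625 mL = 9.375 mL total → factor 9.375/0.75 = 12.5
Step 2: 0.25 mL brought to 3 mL → factor 3/0.25 = 12
Step 3: 125 μL brought to 1.5 mL → factor 1500/125 = 12
Overall dilution factor = 12.5 × 12 × 12 = 1800
Final = 1.00 mM / 1800 = 0.0005556 mM = 556 nM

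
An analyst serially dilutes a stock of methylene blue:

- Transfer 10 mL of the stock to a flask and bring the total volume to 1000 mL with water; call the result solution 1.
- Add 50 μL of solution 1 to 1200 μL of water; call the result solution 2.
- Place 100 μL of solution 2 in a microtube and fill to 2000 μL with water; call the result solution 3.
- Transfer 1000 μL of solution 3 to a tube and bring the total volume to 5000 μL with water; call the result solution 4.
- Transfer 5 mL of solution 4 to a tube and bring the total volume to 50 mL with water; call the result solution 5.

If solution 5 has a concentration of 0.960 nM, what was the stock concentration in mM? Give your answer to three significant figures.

2.40 mM

Step 1: 10 mL brought to 1000 mL → factor 1000/10 = 100
Step 2: 50 μL + 1200 μL = 1250 μL total → factor 1250/50 = 25
Step 3: 100 μL brought to 2000 μL → factor 2000/100 = 20
Step 4: 1000 μL brought to 5000 μL → factor 5000/1000 = 5
Step 5: 5 mL brought to 50 mL → factor 50/5 = 10
Overall dilution factor = 100 × 25 × 20 × 5 × 10 = 2.5 × 10^6
Stock = 0.960 nM × 2.5 × 10^6 = 2.400 × 10^6 nM = 2.40 mM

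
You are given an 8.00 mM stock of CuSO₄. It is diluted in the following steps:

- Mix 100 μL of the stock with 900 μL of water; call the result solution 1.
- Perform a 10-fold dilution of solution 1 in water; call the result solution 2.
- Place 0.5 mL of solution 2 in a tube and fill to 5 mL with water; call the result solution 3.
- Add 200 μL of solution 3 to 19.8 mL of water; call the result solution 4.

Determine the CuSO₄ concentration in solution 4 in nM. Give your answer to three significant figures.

80.0 nM

Step 1: 100 μL + 900 μL = 1000 μL total → factor 1000/100 = 10
Step 2: 10-fold → factor 10
Step 3: 0.5 mL brought to 5 mL → factor 5/0.5 = 10
Step 4: 200 μL + 19.8 mL = 20000 μL total → factor 20000/200 = 100
Overall dilution factor = 10 × 10 × 10 × 100 = 1 × 10^5
Final = 8.00 mM / 1 × 10^5 = 8.000 × 10^-5 mM = 80.0 nM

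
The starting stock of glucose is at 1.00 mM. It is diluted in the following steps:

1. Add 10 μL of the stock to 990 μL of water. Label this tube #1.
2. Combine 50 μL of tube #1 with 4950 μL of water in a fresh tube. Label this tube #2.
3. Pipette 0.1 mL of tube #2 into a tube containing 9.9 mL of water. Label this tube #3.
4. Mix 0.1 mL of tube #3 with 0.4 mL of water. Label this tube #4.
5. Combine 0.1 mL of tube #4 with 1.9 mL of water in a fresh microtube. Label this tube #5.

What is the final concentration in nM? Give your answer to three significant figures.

Step 1: 10 μL + 990 μL = 1000 μL total → factor 1000/10 = 100
Step 2: 50 μL + 4950 μL = 5000 μL total → factor 5000/50 = 100
Step 3: 0.1 mL + 9.9 mL = 10 mL total → factor 10/0.1 = 100
Step 4: 0.1 mL + 0.4 mL = 0.5 mL total → factor 0.5/0.1 = 5
Step 5: 0.1 mL + 1.9 mL = 2 mL total → factor 2/0.1 = 20
Overall dilution factor = 100 × 100 × 100 × 5 × 20 = 1 × 10^8
Final = 1.00 mM / 1 × 10^8 = 1.000 × 10^-8 mM = 0.0100 nM

0.0100 nM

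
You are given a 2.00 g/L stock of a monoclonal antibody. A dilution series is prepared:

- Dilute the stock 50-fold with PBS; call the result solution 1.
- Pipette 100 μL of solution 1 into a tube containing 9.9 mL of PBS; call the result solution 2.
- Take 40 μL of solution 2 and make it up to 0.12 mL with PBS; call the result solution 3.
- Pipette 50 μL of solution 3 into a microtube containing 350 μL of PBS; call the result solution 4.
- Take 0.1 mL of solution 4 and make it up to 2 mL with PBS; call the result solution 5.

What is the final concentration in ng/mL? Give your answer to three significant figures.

Step 1: 50-fold → factor 50
Step 2: 100 μL + 9.9 mL = 10000 μL total → factor 10000/100 = 100
Step 3: 40 μL brought to 0.12 mL → factor 120/40 = 3
Step 4: 50 μL + 350 μL = 400 μL total → factor 400/50 = 8
Step 5: 0.1 mL brought to 2 mL → factor 2/0.1 = 20
Overall dilution factor = 50 × 100 × 3 × 8 × 20 = 2.4 × 10^6
Final = 2.00 g/L / 2.4 × 10^6 = 8.333 × 10^-7 g/L = 0.833 ng/mL

0.833 ng/mL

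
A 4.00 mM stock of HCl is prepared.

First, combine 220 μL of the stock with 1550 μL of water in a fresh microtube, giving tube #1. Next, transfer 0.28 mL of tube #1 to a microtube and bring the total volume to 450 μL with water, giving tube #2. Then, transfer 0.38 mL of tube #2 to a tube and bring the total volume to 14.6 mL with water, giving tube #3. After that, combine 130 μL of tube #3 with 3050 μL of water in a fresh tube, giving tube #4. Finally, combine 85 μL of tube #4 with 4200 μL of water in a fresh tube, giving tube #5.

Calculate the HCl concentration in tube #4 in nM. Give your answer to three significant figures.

Step 1: 220 μL + 1550 μL = 1770 μL total → factor 1770/220 = 8.0455
Step 2: 0.28 mL brought to 450 μL → factor 0.45/0.28 = 1.6071
Step 3: 0.38 mL brought to 14.6 mL → factor 14.6/0.38 = 38.421
Step 4: 130 μL + 3050 μL = 3180 μL total → factor 3180/130 = 24.462
Dilution factor through tube #4 = 8.0455 × 1.6071 × 38.421 × 24.462 = 12152
[tube #4] = 4.00 mM / 12152 = 0.0003292 mM = 329 nM

329 nM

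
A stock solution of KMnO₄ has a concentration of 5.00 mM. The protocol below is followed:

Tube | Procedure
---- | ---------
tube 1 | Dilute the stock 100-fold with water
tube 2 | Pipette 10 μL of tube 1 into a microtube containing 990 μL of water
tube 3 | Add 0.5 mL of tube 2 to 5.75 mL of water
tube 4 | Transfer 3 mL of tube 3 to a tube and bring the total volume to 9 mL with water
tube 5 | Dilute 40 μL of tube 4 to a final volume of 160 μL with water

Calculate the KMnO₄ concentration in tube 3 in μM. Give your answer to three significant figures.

0.0400 μM

Step 1: 100-fold → factor 100
Step 2: 10 μL + 990 μL = 1000 μL total → factor 1000/10 = 100
Step 3: 0.5 mL + 5.75 mL = 6.25 mL total → factor 6.25/0.5 = 12.5
Dilution factor through tube 3 = 100 × 100 × 12.5 = 1.25 × 10^5
[tube 3] = 5.00 mM / 1.25 × 10^5 = 4.000 × 10^-5 mM = 0.0400 μM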